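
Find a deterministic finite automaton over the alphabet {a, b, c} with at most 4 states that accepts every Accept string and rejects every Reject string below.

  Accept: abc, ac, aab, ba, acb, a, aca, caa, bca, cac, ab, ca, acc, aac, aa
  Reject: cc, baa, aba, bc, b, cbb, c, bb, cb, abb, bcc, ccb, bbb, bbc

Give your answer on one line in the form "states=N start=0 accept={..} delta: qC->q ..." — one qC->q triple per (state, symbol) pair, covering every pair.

State merging on the prefix tree: take the shortest (then alphabetical) example prefix whose next move is undefined and point that move at state 0, else 1, else 2, ...; a target is out if some Accept/Reject pair would then sit in one state with the same input left (inseparable). If every existing state is out, open a new one.
a: 0a undefined. 0a->0: no, abc/bc meet in 0 with "bc" left. Open state 1: 0a->1.
b: 0b undefined. 0b->0: no, aa/baa meet in 1 with "a" left. 0b->1: no, abc/bbc meet in 1 with "bc" left. Open state 2: 0b->2.
c: 0c undefined. 0c->0: ok.
aa: 1a undefined. 1a->0: no, aab/b meet in 2. 1a->1: ok.
ab: 1b undefined. 1b->0: no, abc/cc meet in 0. 1b->1: no, aab/aba meet in 1. 1b->2: no, abc/bc meet in 2 with "c" left. Open state 3: 1b->3.
ac: 1c undefined. 1c->0: no, ac/cc meet in 0. 1c->1: ok.
ba: 2a undefined. 2a->0: no, ac/baa meet in 1. 2a->1: no, ac/baa meet in 1. 2a->2: no, ba/baa meet in 2. 2a->3: ok.
bb: 2b undefined. 2b->0: ok.
bc: 2c undefined. 2c->0: ok.
aba: 3a undefined. 3a->0: ok.
abb: 3b undefined. 3b->0: ok.
abc: 3c undefined. 3c->0: no, abc/cc meet in 0. 3c->1: ok.
All examples now run through 4 states with every (state, symbol) defined. Accept strings end in {1,3}, Reject strings end in {0,2}; accept={1,3}.

states=4 start=0 accept={1,3} delta: 0a->1 0b->2 0c->0 1a->1 1b->3 1c->1 2a->3 2b->0 2c->0 3a->0 3b->0 3c->1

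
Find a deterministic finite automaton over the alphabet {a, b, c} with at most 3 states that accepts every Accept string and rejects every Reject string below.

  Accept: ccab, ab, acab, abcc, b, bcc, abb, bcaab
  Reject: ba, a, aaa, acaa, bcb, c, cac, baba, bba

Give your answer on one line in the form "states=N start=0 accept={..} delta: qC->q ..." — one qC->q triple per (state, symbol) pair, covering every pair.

State merging on the prefix tree: take the shortest (then alphabetical) example prefix whose next move is undefined and point that move at state 0, else 1, else 2, ...; a target is out if some Accept/Reject pair would then sit in one state with the same input left (inseparable). If every existing state is out, open a new one.
a: 0a undefined. 0a->0: ok.
b: 0b undefined. 0b->0: no, ab/ba meet in 0. Open state 1: 0b->1.
c: 0c undefined. 0c->0: ok.
ba: 1a undefined. 1a->0: ok.
bb: 1b undefined. 1b->0: no, abb/ba meet in 0. 1b->1: ok.
bc: 1c undefined. 1c->0: no, ccab/bcb meet in 1. 1c->1: no, ccab/bcb meet in 1. Open state 2: 1c->2.
bca: 2a undefined. 2a->0: ok.
bcb: 2b undefined. 2b->0: ok.
bcc: 2c undefined. 2c->0: no, abcc/ba meet in 0. 2c->1: ok.
All examples now run through 3 states with every (state, symbol) defined. Accept strings end in {1}, Reject strings end in {0}; accept={1}.

states=3 start=0 accept={1} delta: 0a->0 0b->1 0c->0 1a->0 1b->1 1c->2 2a->0 2b->0 2c->1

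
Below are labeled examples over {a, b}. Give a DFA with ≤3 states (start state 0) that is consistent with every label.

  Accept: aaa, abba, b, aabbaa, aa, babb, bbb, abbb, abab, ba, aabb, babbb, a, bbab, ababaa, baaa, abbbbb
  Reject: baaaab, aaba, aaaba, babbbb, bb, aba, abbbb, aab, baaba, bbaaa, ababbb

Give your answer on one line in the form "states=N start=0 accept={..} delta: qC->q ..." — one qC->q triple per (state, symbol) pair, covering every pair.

states=3 start=0 accept={0,1} delta: 0a->1 0b->1 1a->1 1b->2 2a->2 2b->0

Grow the machine one transition at a time. Run the examples from 0; the earliest place one falls off (shortest prefix, ties alphabetical) gets sent to the lowest-numbered state that keeps every Accept/Reject pair distinguishable — a pair clashes when both reach the same state with identical unread suffix — and to a fresh state only if none does.
a: 0a undefined. 0a->0: no, b/aab meet in 0 with "b" left. Open state 1: 0a->1.
b: 0b undefined. 0b->0: no, aaa/bbaaa meet in 1 with "aa" left. 0b->1: ok.
aa: 1a undefined. 1a->0: no, aaa/aab meet in 1. 1a->1: ok.
ab: 1b undefined. 1b->0: no, aaa/aaba meet in 1. 1b->1: no, aaa/baaaab meet in 1. Open state 2: 1b->2.
aba: 2a undefined. 2a->0: no, aaa/bbaaa meet in 1. 2a->1: no, aaa/aaba meet in 1. 2a->2: ok.
abb: 2b undefined. 2b->0: ok.
All examples now run through 3 states with every (state, symbol) defined. Accept strings end in {0,1}, Reject strings end in {2}; accept={0,1}.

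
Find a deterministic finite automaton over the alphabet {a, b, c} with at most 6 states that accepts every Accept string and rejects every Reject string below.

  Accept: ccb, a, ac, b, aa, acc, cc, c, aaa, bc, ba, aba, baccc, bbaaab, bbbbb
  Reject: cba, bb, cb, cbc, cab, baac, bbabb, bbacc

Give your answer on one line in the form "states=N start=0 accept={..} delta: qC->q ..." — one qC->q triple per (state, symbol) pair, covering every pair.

Fold the examples into a partial DFA from state 0: repeatedly fix the first undefined (state, symbol) met by the shortest-then-alphabetical prefix, trying targets in increasing order and rejecting any under which an Accept and a Reject string meet in one state with the same remainder; add a state when all current targets are rejected. Accepting states are where Accept strings end.
a: 0a undefined. 0a->0: ok.
b: 0b undefined. 0b->0: no, a/bb meet in 0. Open state 1: 0b->1.
c: 0c undefined. 0c->0: no, ccb/cb meet in 1. 0c->1: ok.
ba: 1a undefined. 1a->0: no, ac/cab meet in 1. 1a->1: no, acc/baac meet in 1 with "c" left. Open state 2: 1a->2.
bb: 1b undefined. 1b->0: no, a/cba meet in 0. 1b->1: no, ac/bb meet in 1. 1b->2: no, ba/bb meet in 2. Open state 3: 1b->3.
bc: 1c undefined. 1c->0: ok.
baa: 2a undefined. 2a->0: no, ccb/baac meet in 1. 2a->1: no, a/baac meet in 0. 2a->2: ok.
bac: 2c undefined. 2c->0: no, a/baac meet in 0. 2c->1: no, ccb/baac meet in 1. 2c->2: no, ba/baac meet in 2. 2c->3: ok.
bba: 3a undefined. 3a->0: no, a/cba meet in 0. 3a->1: no, ccb/cba meet in 1. 3a->2: no, ba/cba meet in 2. 3a->3: no, baccc/bbacc meet in 3 with "cc" left. Open state 4: 3a->4.
bbb: 3b undefined. 3b->0: no, bbbbb/bb meet in 3. 3b->1: ok.
cab: 2b undefined. 2b->0: no, a/cab meet in 0. 2b->1: no, ccb/cab meet in 1. 2b->2: no, ba/cab meet in 2. 2b->3: ok.
cbc: 3c undefined. 3c->0: no, a/cbc meet in 0. 3c->1: no, ccb/cbc meet in 1. 3c->2: no, ba/cbc meet in 2. 3c->3: no, baccc/bb meet in 3. 3c->4: ok.
bbaa: 4a undefined. 4a->0: ok.
bbab: 4b undefined. 4b->0: no, ccb/bbabb meet in 1. 4b->1: ok.
bbac: 4c undefined. 4c->0: no, ccb/bbacc meet in 1. 4c->1: no, a/bbacc meet in 0. 4c->2: ok.
All examples now run through 5 states with every (state, symbol) defined. Accept strings end in {0,1,2}, Reject strings end in {3,4}; accept={0,1,2}.

states=5 start=0 accept={0,1,2} delta: 0a->0 0b->1 0c->1 1a->2 1b->3 1c->0 2a->2 2b->3 2c->3 3a->4 3b->1 3c->4 4a->0 4b->1 4c->2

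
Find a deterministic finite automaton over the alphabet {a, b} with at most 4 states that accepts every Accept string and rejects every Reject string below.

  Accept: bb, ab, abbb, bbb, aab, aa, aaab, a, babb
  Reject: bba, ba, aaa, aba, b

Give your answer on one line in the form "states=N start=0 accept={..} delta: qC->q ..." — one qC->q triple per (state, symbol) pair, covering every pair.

Grow the machine one transition at a time. Run the examples from 0; the earliest place one falls off (shortest prefix, ties alphabetical) gets sent to the lowest-numbered state that keeps every Accept/Reject pair distinguishable — a pair clashes when both reach the same state with identical unread suffix — and to a fresh state only if none does.
a: 0a undefined. 0a->0: no, ab/b meet in 0 with "b" left. Open state 1: 0a->1.
b: 0b undefined. 0b->0: no, bb/b meet in 0. 0b->1: no, aa/ba meet in 1 with "a" left. Open state 2: 0b->2.
aa: 1a undefined. 1a->0: no, aab/b meet in 2. 1a->1: no, aa/aaa meet in 1. 1a->2: no, aa/b meet in 2. Open state 3: 1a->3.
ab: 1b undefined. 1b->0: no, a/aba meet in 1. 1b->1: no, aa/aba meet in 3. 1b->2: no, ab/b meet in 2. 1b->3: ok.
ba: 2a undefined. 2a->0: ok.
bb: 2b undefined. 2b->0: no, bb/ba meet in 0. 2b->1: no, ab/bba meet in 3. 2b->2: no, bb/b meet in 2. 2b->3: ok.
aaa: 3a undefined. 3a->0: no, aaab/b meet in 2. 3a->1: no, a/bba meet in 1. 3a->2: ok.
aab: 3b undefined. 3b->0: no, abbb/bba meet in 2. 3b->1: ok.
All examples now run through 4 states with every (state, symbol) defined. Accept strings end in {1,3}, Reject strings end in {0,2}; accept={1,3}.

states=4 start=0 accept={1,3} delta: 0a->1 0b->2 1a->3 1b->3 2a->0 2b->3 3a->2 3b->1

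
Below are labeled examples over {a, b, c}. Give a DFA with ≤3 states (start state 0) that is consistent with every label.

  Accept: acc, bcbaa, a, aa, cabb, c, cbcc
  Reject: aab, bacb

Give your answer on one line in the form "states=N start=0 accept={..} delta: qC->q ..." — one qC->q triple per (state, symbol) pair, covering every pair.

Fold the examples into a partial DFA from state 0: repeatedly fix the first undefined (state, symbol) met by the shortest-then-alphabetical prefix, trying targets in increasing order and rejecting any under which an Accept and a Reject string meet in one state with the same remainder; add a state when all current targets are rejected. Accepting states are where Accept strings end.
a: 0a undefined. 0a->0: ok.
b: 0b undefined. 0b->0: no, a/aab meet in 0. Open state 1: 0b->1.
c: 0c undefined. 0c->0: ok.
ba: 1a undefined. 1a->0: ok.
bc: 1c undefined. 1c->0: ok.
cabb: 1b undefined. 1b->0: ok.
All examples now run through 2 states with every (state, symbol) defined. Accept strings end in {0}, Reject strings end in {1}; accept={0}.

states=2 start=0 accept={0} delta: 0a->0 0b->1 0c->0 1a->0 1b->0 1c->0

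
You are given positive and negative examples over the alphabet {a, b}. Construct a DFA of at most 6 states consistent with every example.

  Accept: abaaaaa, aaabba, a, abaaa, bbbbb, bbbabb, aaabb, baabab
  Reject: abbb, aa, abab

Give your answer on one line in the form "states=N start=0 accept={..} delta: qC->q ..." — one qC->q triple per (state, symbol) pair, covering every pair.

states=4 start=0 accept={0,1,3} delta: 0a->1 0b->0 1a->2 1b->2 2a->1 2b->3 3a->0 3b->2

Grow the machine one transition at a time. Run the examples from 0; the earliest place one falls off (shortest prefix, ties alphabetical) gets sent to the lowest-numbered state that keeps every Accept/Reject pair distinguishable — a pair clashes when both reach the same state with identical unread suffix — and to a fresh state only if none does.
a: 0a undefined. 0a->0: no, a/aa meet in 0. Open state 1: 0a->1.
b: 0b undefined. 0b->0: ok.
aa: 1a undefined. 1a->0: no, bbbbb/aa meet in 0. 1a->1: no, a/aa meet in 1. Open state 2: 1a->2.
ab: 1b undefined. 1b->0: no, bbbbb/abbb meet in 0. 1b->1: no, a/abbb meet in 1. 1b->2: ok.
aaa: 2a undefined. 2a->0: no, abaaa/aa meet in 2. 2a->1: ok.
abb: 2b undefined. 2b->0: no, bbbbb/abbb meet in 0. 2b->1: no, aaabba/abbb meet in 2. 2b->2: no, bbbabb/abbb meet in 2. Open state 3: 2b->3.
abbb: 3b undefined. 3b->0: no, bbbbb/abbb meet in 0. 3b->1: no, abaaaaa/abbb meet in 1. 3b->2: ok.
baaba: 3a undefined. 3a->0: ok.
All examples now run through 4 states with every (state, symbol) defined. Accept strings end in {0,1,3}, Reject strings end in {2}; accept={0,1,3}.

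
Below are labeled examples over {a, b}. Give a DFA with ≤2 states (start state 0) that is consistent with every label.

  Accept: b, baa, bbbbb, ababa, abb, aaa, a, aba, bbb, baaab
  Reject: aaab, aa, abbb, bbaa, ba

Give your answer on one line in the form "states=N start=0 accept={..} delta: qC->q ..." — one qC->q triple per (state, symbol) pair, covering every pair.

Grow the machine one transition at a time. Run the examples from 0; the earliest place one falls off (shortest prefix, ties alphabetical) gets sent to the lowest-numbered state that keeps every Accept/Reject pair distinguishable — a pair clashes when both reach the same state with identical unread suffix — and to a fresh state only if none does.
a: 0a undefined. 0a->0: no, b/aaab meet in 0 with "b" left. Open state 1: 0a->1.
b: 0b undefined. 0b->0: no, baa/aa meet in 1 with "a" left. 0b->1: ok.
aa: 1a undefined. 1a->0: ok.
ab: 1b undefined. 1b->0: ok.
All examples now run through 2 states with every (state, symbol) defined. Accept strings end in {1}, Reject strings end in {0}; accept={1}.

states=2 start=0 accept={1} delta: 0a->1 0b->1 1a->0 1b->0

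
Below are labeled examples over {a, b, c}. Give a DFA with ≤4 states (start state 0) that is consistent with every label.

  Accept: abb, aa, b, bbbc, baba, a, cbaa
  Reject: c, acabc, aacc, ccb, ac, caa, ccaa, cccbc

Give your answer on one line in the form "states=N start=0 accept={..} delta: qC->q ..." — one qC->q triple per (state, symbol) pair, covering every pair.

states=4 start=0 accept={0,1} delta: 0a->0 0b->1 0c->2 1a->0 1b->0 1c->0 2a->2 2b->0 2c->3 3a->2 3b->2 3c->1

Grow the machine one transition at a time. Run the examples from 0; the earliest place one falls off (shortest prefix, ties alphabetical) gets sent to the lowest-numbered state that keeps every Accept/Reject pair distinguishable — a pair clashes when both reach the same state with identical unread suffix — and to a fresh state only if none does.
a: 0a undefined. 0a->0: ok.
b: 0b undefined. 0b->0: no, bbbc/c meet in 0 with "c" left. Open state 1: 0b->1.
c: 0c undefined. 0c->0: no, aa/c meet in 0. 0c->1: no, b/c meet in 1. Open state 2: 0c->2.
ba: 1a undefined. 1a->0: ok.
bb: 1b undefined. 1b->0: ok.
ca: 2a undefined. 2a->0: no, abb/caa meet in 0. 2a->1: no, abb/caa meet in 0. 2a->2: ok.
cb: 2b undefined. 2b->0: ok.
cc: 2c undefined. 2c->0: no, abb/aacc meet in 0. 2c->1: no, abb/ccb meet in 0. 2c->2: no, abb/ccb meet in 0. Open state 3: 2c->3.
cca: 3a undefined. 3a->0: no, abb/ccaa meet in 0. 3a->1: no, abb/ccaa meet in 0. 3a->2: ok.
ccb: 3b undefined. 3b->0: no, abb/ccb meet in 0. 3b->1: no, b/ccb meet in 1. 3b->2: ok.
ccc: 3c undefined. 3c->0: no, bbbc/cccbc meet in 1 with "c" left. 3c->1: ok.
bbbc: 1c undefined. 1c->0: ok.
All examples now run through 4 states with every (state, symbol) defined. Accept strings end in {0,1}, Reject strings end in {2,3}; accept={0,1}.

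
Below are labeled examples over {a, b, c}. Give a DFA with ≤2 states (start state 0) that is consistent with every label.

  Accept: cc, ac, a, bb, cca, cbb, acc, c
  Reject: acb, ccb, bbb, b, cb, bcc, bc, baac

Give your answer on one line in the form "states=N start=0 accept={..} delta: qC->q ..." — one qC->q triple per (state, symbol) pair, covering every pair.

State merging on the prefix tree: take the shortest (then alphabetical) example prefix whose next move is undefined and point that move at state 0, else 1, else 2, ...; a target is out if some Accept/Reject pair would then sit in one state with the same input left (inseparable). If every existing state is out, open a new one.
a: 0a undefined. 0a->0: ok.
b: 0b undefined. 0b->0: no, cc/bcc meet in 0 with "cc" left. Open state 1: 0b->1.
c: 0c undefined. 0c->0: ok.
ba: 1a undefined. 1a->0: no, cc/baac meet in 0. 1a->1: ok.
bb: 1b undefined. 1b->0: ok.
bc: 1c undefined. 1c->0: no, cc/bcc meet in 0. 1c->1: ok.
All examples now run through 2 states with every (state, symbol) defined. Accept strings end in {0}, Reject strings end in {1}; accept={0}.

states=2 start=0 accept={0} delta: 0a->0 0b->1 0c->0 1a->1 1b->0 1c->1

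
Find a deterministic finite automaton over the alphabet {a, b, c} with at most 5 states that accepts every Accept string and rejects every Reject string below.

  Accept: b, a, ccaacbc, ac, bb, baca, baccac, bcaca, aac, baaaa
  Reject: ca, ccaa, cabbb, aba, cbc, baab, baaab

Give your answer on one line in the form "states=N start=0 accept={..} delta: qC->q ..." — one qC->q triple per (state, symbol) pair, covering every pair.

states=5 start=0 accept={0,1} delta: 0a->0 0b->1 0c->1 1a->2 1b->1 1c->2 2a->3 2b->2 2c->0 3a->4 3b->2 3c->0 4a->0 4b->2 4c->2

Grow the machine one transition at a time. Run the examples from 0; the earliest place one falls off (shortest prefix, ties alphabetical) gets sent to the lowest-numbered state that keeps every Accept/Reject pair distinguishable — a pair clashes when both reach the same state with identical unread suffix — and to a fresh state only if none does.
a: 0a undefined. 0a->0: ok.
b: 0b undefined. 0b->0: no, b/aba meet in 0. Open state 1: 0b->1.
c: 0c undefined. 0c->0: no, a/ca meet in 0. 0c->1: ok.
ba: 1a undefined. 1a->0: no, b/baab meet in 1. 1a->1: no, b/ca meet in 1. Open state 2: 1a->2.
bb: 1b undefined. 1b->0: no, b/cbc meet in 1. 1b->1: ok.
bc: 1c undefined. 1c->0: no, a/ccaa meet in 0. 1c->1: no, b/cbc meet in 1. 1c->2: ok.
baa: 2a undefined. 2a->0: no, b/baab meet in 1. 2a->1: no, b/baab meet in 1. 2a->2: no, baaaa/ca meet in 2. Open state 3: 2a->3.
bac: 2c undefined. 2c->0: ok.
cab: 2b undefined. 2b->0: no, b/cabbb meet in 1. 2b->1: no, b/cabbb meet in 1. 2b->2: ok.
baaa: 3a undefined. 3a->0: no, b/baaab meet in 1. 3a->1: no, b/ccaa meet in 1. 3a->2: no, ccaacbc/ca meet in 2. 3a->3: no, baaaa/ccaa meet in 3. Open state 4: 3a->4.
baab: 3b undefined. 3b->0: no, a/baab meet in 0. 3b->1: no, b/baab meet in 1. 3b->2: ok.
bcac: 3c undefined. 3c->0: ok.
baaaa: 4a undefined. 4a->0: ok.
baaab: 4b undefined. 4b->0: no, a/baaab meet in 0. 4b->1: no, b/baaab meet in 1. 4b->2: ok.
ccaac: 4c undefined. 4c->0: no, ccaacbc/ca meet in 2. 4c->1: no, ccaacbc/ca meet in 2. 4c->2: ok.
All examples now run through 5 states with every (state, symbol) defined. Accept strings end in {0,1}, Reject strings end in {2,4}; accept={0,1}.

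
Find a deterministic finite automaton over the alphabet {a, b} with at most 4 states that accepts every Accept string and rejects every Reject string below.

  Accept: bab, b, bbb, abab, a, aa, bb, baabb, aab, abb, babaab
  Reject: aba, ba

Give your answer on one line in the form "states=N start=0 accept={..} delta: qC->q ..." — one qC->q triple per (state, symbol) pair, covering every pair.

Grow the machine one transition at a time. Run the examples from 0; the earliest place one falls off (shortest prefix, ties alphabetical) gets sent to the lowest-numbered state that keeps every Accept/Reject pair distinguishable — a pair clashes when both reach the same state with identical unread suffix — and to a fresh state only if none does.
a: 0a undefined. 0a->0: ok.
b: 0b undefined. 0b->0: no, bab/aba meet in 0. Open state 1: 0b->1.
ba: 1a undefined. 1a->0: no, a/aba meet in 0. 1a->1: no, b/aba meet in 1. Open state 2: 1a->2.
bb: 1b undefined. 1b->0: ok.
baa: 2a undefined. 2a->0: ok.
bab: 2b undefined. 2b->0: ok.
All examples now run through 3 states with every (state, symbol) defined. Accept strings end in {0,1}, Reject strings end in {2}; accept={0,1}.

states=3 start=0 accept={0,1} delta: 0a->0 0b->1 1a->2 1b->0 2a->0 2b->0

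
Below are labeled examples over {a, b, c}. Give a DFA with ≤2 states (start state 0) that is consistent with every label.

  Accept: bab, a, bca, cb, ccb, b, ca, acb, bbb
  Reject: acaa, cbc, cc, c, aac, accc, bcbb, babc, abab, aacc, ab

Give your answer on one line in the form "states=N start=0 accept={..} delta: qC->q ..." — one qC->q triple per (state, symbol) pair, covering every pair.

Grow the machine one transition at a time. Run the examples from 0; the earliest place one falls off (shortest prefix, ties alphabetical) gets sent to the lowest-numbered state that keeps every Accept/Reject pair distinguishable — a pair clashes when both reach the same state with identical unread suffix — and to a fresh state only if none does.
a: 0a undefined. 0a->0: no, bab/abab meet in 0 with "bab" left. Open state 1: 0a->1.
b: 0b undefined. 0b->0: no, bab/ab meet in 1 with "b" left. 0b->1: ok.
c: 0c undefined. 0c->0: ok.
aa: 1a undefined. 1a->0: ok.
ab: 1b undefined. 1b->0: ok.
ac: 1c undefined. 1c->0: ok.
All examples now run through 2 states with every (state, symbol) defined. Accept strings end in {1}, Reject strings end in {0}; accept={1}.

states=2 start=0 accept={1} delta: 0a->1 0b->1 0c->0 1a->0 1b->0 1c->0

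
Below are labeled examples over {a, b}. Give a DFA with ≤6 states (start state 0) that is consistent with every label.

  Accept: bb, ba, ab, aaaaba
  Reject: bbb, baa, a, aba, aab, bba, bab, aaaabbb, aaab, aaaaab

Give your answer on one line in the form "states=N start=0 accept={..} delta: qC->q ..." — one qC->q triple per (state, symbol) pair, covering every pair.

states=4 start=0 accept={0,2} delta: 0a->1 0b->1 1a->2 1b->0 2a->3 2b->1 3a->2 3b->1

State merging on the prefix tree: take the shortest (then alphabetical) example prefix whose next move is undefined and point that move at state 0, else 1, else 2, ...; a target is out if some Accept/Reject pair would then sit in one state with the same input left (inseparable). If every existing state is out, open a new one.
a: 0a undefined. 0a->0: no, ba/aba meet in 0 with "ba" left. Open state 1: 0a->1.
b: 0b undefined. 0b->0: no, bb/bbb meet in 0. 0b->1: ok.
aa: 1a undefined. 1a->0: no, bb/aaab meet in 1 with "b" left. 1a->1: no, bb/aab meet in 1 with "b" left. Open state 2: 1a->2.
ab: 1b undefined. 1b->0: ok.
aaa: 2a undefined. 2a->0: no, bb/baa meet in 0. 2a->1: no, bb/aaab meet in 0. 2a->2: no, ba/baa meet in 2. Open state 3: 2a->3.
aab: 2b undefined. 2b->0: no, bb/aab meet in 0. 2b->1: ok.
aaaa: 3a undefined. 3a->0: no, bb/aaaaab meet in 0. 3a->1: no, bb/aaaabbb meet in 0. 3a->2: ok.
aaab: 3b undefined. 3b->0: no, bb/aaab meet in 0. 3b->1: ok.
All examples now run through 4 states with every (state, symbol) defined. Accept strings end in {0,2}, Reject strings end in {1,3}; accept={0,2}.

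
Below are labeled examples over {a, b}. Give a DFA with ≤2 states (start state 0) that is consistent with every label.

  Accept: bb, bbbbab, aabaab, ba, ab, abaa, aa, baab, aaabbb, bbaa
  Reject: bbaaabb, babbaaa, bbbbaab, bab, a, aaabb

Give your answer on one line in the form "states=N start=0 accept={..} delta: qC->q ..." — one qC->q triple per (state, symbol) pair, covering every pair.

states=2 start=0 accept={0} delta: 0a->1 0b->1 1a->0 1b->0

State merging on the prefix tree: take the shortest (then alphabetical) example prefix whose next move is undefined and point that move at state 0, else 1, else 2, ...; a target is out if some Accept/Reject pair would then sit in one state with the same input left (inseparable). If every existing state is out, open a new one.
a: 0a undefined. 0a->0: no, bb/aaabb meet in 0 with "bb" left. Open state 1: 0a->1.
b: 0b undefined. 0b->0: no, bbbbab/bab meet in 1 with "b" left. 0b->1: ok.
aa: 1a undefined. 1a->0: ok.
ab: 1b undefined. 1b->0: ok.
All examples now run through 2 states with every (state, symbol) defined. Accept strings end in {0}, Reject strings end in {1}; accept={0}.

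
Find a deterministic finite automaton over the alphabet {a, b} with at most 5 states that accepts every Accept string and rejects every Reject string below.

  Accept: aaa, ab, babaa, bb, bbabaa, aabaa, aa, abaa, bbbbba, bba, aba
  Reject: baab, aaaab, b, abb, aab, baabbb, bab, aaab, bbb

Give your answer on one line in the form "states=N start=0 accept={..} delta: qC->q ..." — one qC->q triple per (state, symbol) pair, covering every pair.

State merging on the prefix tree: take the shortest (then alphabetical) example prefix whose next move is undefined and point that move at state 0, else 1, else 2, ...; a target is out if some Accept/Reject pair would then sit in one state with the same input left (inseparable). If every existing state is out, open a new one.
a: 0a undefined. 0a->0: no, ab/aaaab meet in 0 with "b" left. Open state 1: 0a->1.
b: 0b undefined. 0b->0: no, ab/bab meet in 1 with "b" left. 0b->1: ok.
aa: 1a undefined. 1a->0: no, aaa/aaaab meet in 1. 1a->1: no, aaa/b meet in 1. Open state 2: 1a->2.
ab: 1b undefined. 1b->0: no, bba/b meet in 1. 1b->1: no, ab/b meet in 1. 1b->2: ok.
aaa: 2a undefined. 2a->0: no, ab/aaaab meet in 2. 2a->1: no, aaa/b meet in 1. 2a->2: ok.
aab: 2b undefined. 2b->0: no, aaa/baabbb meet in 2. 2b->1: ok.
All examples now run through 3 states with every (state, symbol) defined. Accept strings end in {2}, Reject strings end in {1}; accept={2}.

states=3 start=0 accept={2} delta: 0a->1 0b->1 1a->2 1b->2 2a->2 2b->1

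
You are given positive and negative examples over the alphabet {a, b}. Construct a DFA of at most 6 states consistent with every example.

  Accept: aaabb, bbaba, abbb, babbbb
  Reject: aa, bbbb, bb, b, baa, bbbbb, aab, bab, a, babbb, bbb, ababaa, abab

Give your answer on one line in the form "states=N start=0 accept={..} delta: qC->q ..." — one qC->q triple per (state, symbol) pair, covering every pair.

Grow the machine one transition at a time. Run the examples from 0; the earliest place one falls off (shortest prefix, ties alphabetical) gets sent to the lowest-numbered state that keeps every Accept/Reject pair distinguishable — a pair clashes when both reach the same state with identical unread suffix — and to a fresh state only if none does.
a: 0a undefined. 0a->0: no, aaabb/bb meet in 0 with "bb" left. Open state 1: 0a->1.
b: 0b undefined. 0b->0: no, abbb/babbb meet in 1 with "bbb" left. 0b->1: no, abbb/bbbb meet in 1 with "bbb" left. Open state 2: 0b->2.
aa: 1a undefined. 1a->0: ok.
ab: 1b undefined. 1b->0: no, aaabb/b meet in 2. 1b->1: no, aaabb/a meet in 1. 1b->2: no, aaabb/bb meet in 2 with "b" left. Open state 3: 1b->3.
ba: 2a undefined. 2a->0: no, babbbb/bbbb meet in 2 with "bbb" left. 2a->1: no, abbb/babbb meet in 3 with "bb" left. 2a->2: no, babbbb/bbbbb meet in 2 with "bbbb" left. 2a->3: no, aaabb/bab meet in 3 with "b" left. Open state 4: 2a->4.
bb: 2b undefined. 2b->0: ok.
aba: 3a undefined. 3a->0: no, bbaba/aa meet in 0. 3a->1: no, bbaba/a meet in 1. 3a->2: no, bbaba/b meet in 2. 3a->3: no, aaabb/abab meet in 3 with "b" left. 3a->4: ok.
abb: 3b undefined. 3b->0: no, aaabb/aa meet in 0. 3b->1: no, aaabb/a meet in 1. 3b->2: no, aaabb/b meet in 2. 3b->3: ok.
baa: 4a undefined. 4a->0: ok.
bab: 4b undefined. 4b->0: no, babbbb/b meet in 2. 4b->1: no, aaabb/babbb meet in 3. 4b->2: no, babbbb/aa meet in 0. 4b->3: no, aaabb/bab meet in 3. 4b->4: no, bbaba/bab meet in 4. Open state 5: 4b->5.
babb: 5b undefined. 5b->0: no, babbbb/aa meet in 0. 5b->1: no, aaabb/babbb meet in 3. 5b->2: no, babbbb/b meet in 2. 5b->3: no, aaabb/babbb meet in 3. 5b->4: ok.
ababa: 5a undefined. 5a->0: ok.
All examples now run through 6 states with every (state, symbol) defined. Accept strings end in {3,4}, Reject strings end in {0,1,2,5}; accept={3,4}.

states=6 start=0 accept={3,4} delta: 0a->1 0b->2 1a->0 1b->3 2a->4 2b->0 3a->4 3b->3 4a->0 4b->5 5a->0 5b->4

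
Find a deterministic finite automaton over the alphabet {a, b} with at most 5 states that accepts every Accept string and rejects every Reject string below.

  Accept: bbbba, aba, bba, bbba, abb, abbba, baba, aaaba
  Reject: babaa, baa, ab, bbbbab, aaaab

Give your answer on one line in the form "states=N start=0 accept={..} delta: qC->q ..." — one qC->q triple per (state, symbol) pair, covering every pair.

states=3 start=0 accept={0,2} delta: 0a->0 0b->1 1a->2 1b->0 2a->1 2b->1

State merging on the prefix tree: take the shortest (then alphabetical) example prefix whose next move is undefined and point that move at state 0, else 1, else 2, ...; a target is out if some Accept/Reject pair would then sit in one state with the same input left (inseparable). If every existing state is out, open a new one.
a: 0a undefined. 0a->0: ok.
b: 0b undefined. 0b->0: no, bbbba/babaa meet in 0. Open state 1: 0b->1.
ba: 1a undefined. 1a->0: no, aba/babaa meet in 0. 1a->1: no, aba/baa meet in 1. Open state 2: 1a->2.
bb: 1b undefined. 1b->0: ok.
baa: 2a undefined. 2a->0: no, bbbba/baa meet in 0. 2a->1: ok.
bab: 2b undefined. 2b->0: no, bbbba/babaa meet in 0. 2b->1: ok.
All examples now run through 3 states with every (state, symbol) defined. Accept strings end in {0,2}, Reject strings end in {1}; accept={0,2}.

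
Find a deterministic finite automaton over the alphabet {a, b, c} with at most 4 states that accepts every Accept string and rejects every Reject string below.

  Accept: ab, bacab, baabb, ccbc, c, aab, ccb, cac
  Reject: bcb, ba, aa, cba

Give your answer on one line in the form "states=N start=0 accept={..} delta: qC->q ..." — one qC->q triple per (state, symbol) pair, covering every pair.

Fold the examples into a partial DFA from state 0: repeatedly fix the first undefined (state, symbol) met by the shortest-then-alphabetical prefix, trying targets in increasing order and rejecting any under which an Accept and a Reject string meet in one state with the same remainder; add a state when all current targets are rejected. Accepting states are where Accept strings end.
a: 0a undefined. 0a->0: ok.
b: 0b undefined. 0b->0: no, ab/ba meet in 0. Open state 1: 0b->1.
c: 0c undefined. 0c->0: no, c/aa meet in 0. 0c->1: no, ccb/bcb meet in 1 with "cb" left. Open state 2: 0c->2.
ba: 1a undefined. 1a->0: ok.
bc: 1c undefined. 1c->0: no, ab/bcb meet in 1. 1c->1: no, baabb/bcb meet in 1 with "b" left. 1c->2: ok.
ca: 2a undefined. 2a->0: ok.
cb: 2b undefined. 2b->0: ok.
cc: 2c undefined. 2c->0: ok.
baabb: 1b undefined. 1b->0: no, baabb/bcb meet in 0. 1b->1: ok.
All examples now run through 3 states with every (state, symbol) defined. Accept strings end in {1,2}, Reject strings end in {0}; accept={1,2}.

states=3 start=0 accept={1,2} delta: 0a->0 0b->1 0c->2 1a->0 1b->1 1c->2 2a->0 2b->0 2c->0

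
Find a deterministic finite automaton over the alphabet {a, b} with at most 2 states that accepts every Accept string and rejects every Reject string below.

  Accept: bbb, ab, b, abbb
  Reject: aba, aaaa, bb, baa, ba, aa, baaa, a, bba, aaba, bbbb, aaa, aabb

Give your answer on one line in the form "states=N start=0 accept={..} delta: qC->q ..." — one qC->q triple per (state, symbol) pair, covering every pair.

states=2 start=0 accept={1} delta: 0a->0 0b->1 1a->0 1b->0

State merging on the prefix tree: take the shortest (then alphabetical) example prefix whose next move is undefined and point that move at state 0, else 1, else 2, ...; a target is out if some Accept/Reject pair would then sit in one state with the same input left (inseparable). If every existing state is out, open a new one.
a: 0a undefined. 0a->0: ok.
b: 0b undefined. 0b->0: no, bbb/aba meet in 0. Open state 1: 0b->1.
ba: 1a undefined. 1a->0: ok.
bb: 1b undefined. 1b->0: ok.
All examples now run through 2 states with every (state, symbol) defined. Accept strings end in {1}, Reject strings end in {0}; accept={1}.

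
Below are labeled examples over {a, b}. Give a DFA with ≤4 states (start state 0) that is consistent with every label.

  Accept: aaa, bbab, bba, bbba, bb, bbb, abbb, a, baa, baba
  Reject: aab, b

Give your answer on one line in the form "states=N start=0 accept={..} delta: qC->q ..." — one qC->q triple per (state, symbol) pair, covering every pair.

states=3 start=0 accept={0,2} delta: 0a->0 0b->1 1a->0 1b->2 2a->2 2b->0

Grow the machine one transition at a time. Run the examples from 0; the earliest place one falls off (shortest prefix, ties alphabetical) gets sent to the lowest-numbered state that keeps every Accept/Reject pair distinguishable — a pair clashes when both reach the same state with identical unread suffix — and to a fresh state only if none does.
a: 0a undefined. 0a->0: ok.
b: 0b undefined. 0b->0: no, aaa/aab meet in 0. Open state 1: 0b->1.
ba: 1a undefined. 1a->0: ok.
bb: 1b undefined. 1b->0: no, bbab/aab meet in 1. 1b->1: no, bbab/aab meet in 1. Open state 2: 1b->2.
bba: 2a undefined. 2a->0: no, bbab/aab meet in 1. 2a->1: no, bba/aab meet in 1. 2a->2: ok.
bbb: 2b undefined. 2b->0: ok.
All examples now run through 3 states with every (state, symbol) defined. Accept strings end in {0,2}, Reject strings end in {1}; accept={0,2}.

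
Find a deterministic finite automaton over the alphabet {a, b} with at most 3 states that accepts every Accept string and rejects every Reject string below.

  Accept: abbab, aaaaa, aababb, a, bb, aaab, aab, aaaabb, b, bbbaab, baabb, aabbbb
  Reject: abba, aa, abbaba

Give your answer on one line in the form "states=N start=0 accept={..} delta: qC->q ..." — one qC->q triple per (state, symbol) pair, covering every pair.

State merging on the prefix tree: take the shortest (then alphabetical) example prefix whose next move is undefined and point that move at state 0, else 1, else 2, ...; a target is out if some Accept/Reject pair would then sit in one state with the same input left (inseparable). If every existing state is out, open a new one.
a: 0a undefined. 0a->0: no, aaaaa/aa meet in 0. Open state 1: 0a->1.
b: 0b undefined. 0b->0: ok.
aa: 1a undefined. 1a->0: no, bb/aa meet in 0. 1a->1: no, aaaaa/aa meet in 1. Open state 2: 1a->2.
ab: 1b undefined. 1b->0: no, a/abba meet in 1. 1b->1: ok.
aaa: 2a undefined. 2a->0: no, aaaaa/abba meet in 2. 2a->1: ok.
aab: 2b undefined. 2b->0: no, aaaaa/abbaba meet in 1. 2b->1: ok.
All examples now run through 3 states with every (state, symbol) defined. Accept strings end in {0,1}, Reject strings end in {2}; accept={0,1}.

states=3 start=0 accept={0,1} delta: 0a->1 0b->0 1a->2 1b->1 2a->1 2b->1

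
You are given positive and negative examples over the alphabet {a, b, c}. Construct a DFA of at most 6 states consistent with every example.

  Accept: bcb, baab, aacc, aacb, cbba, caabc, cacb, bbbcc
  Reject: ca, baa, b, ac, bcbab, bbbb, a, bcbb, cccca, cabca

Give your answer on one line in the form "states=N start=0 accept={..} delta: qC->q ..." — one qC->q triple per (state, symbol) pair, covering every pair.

states=4 start=0 accept={2,3} delta: 0a->0 0b->1 0c->1 1a->1 1b->2 1c->2 2a->0 2b->3 2c->2 3a->3 3b->0 3c->1

Fold the examples into a partial DFA from state 0: repeatedly fix the first undefined (state, symbol) met by the shortest-then-alphabetical prefix, trying targets in increasing order and rejecting any under which an Accept and a Reject string meet in one state with the same remainder; add a state when all current targets are rejected. Accepting states are where Accept strings end.
a: 0a undefined. 0a->0: ok.
b: 0b undefined. 0b->0: no, baab/baa meet in 0. Open state 1: 0b->1.
c: 0c undefined. 0c->0: no, aacc/ca meet in 0. 0c->1: ok.
ba: 1a undefined. 1a->0: no, baab/b meet in 1. 1a->1: ok.
bb: 1b undefined. 1b->0: no, baab/bbbb meet in 0. 1b->1: no, baab/ca meet in 1. Open state 2: 1b->2.
bc: 1c undefined. 1c->0: no, bcb/ca meet in 1. 1c->1: no, aacc/ca meet in 1. 1c->2: ok.
bbb: 2b undefined. 2b->0: no, bcb/a meet in 0. 2b->1: no, bcb/ca meet in 1. 2b->2: no, bcb/bbbb meet in 2. Open state 3: 2b->3.
ccc: 2c undefined. 2c->0: no, caabc/a meet in 0. 2c->1: no, caabc/ca meet in 1. 2c->2: ok.
bbbb: 3b undefined. 3b->0: ok.
bbbc: 3c undefined. 3c->0: no, bbbcc/ca meet in 1. 3c->1: ok.
bcba: 3a undefined. 3a->0: no, cbba/bbbb meet in 0. 3a->1: no, baab/bcbab meet in 2. 3a->2: no, bcb/bcbab meet in 3. 3a->3: ok.
cabca: 2a undefined. 2a->0: ok.
All examples now run through 4 states with every (state, symbol) defined. Accept strings end in {2,3}, Reject strings end in {0,1}; accept={2,3}.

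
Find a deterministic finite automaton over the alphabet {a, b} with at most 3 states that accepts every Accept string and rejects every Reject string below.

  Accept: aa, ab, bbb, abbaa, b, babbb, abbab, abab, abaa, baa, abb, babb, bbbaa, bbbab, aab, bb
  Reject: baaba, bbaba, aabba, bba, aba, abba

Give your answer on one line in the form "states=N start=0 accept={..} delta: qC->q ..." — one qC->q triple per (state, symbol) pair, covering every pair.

states=3 start=0 accept={0,1} delta: 0a->0 0b->1 1a->2 1b->1 2a->0 2b->1

Fold the examples into a partial DFA from state 0: repeatedly fix the first undefined (state, symbol) met by the shortest-then-alphabetical prefix, trying targets in increasing order and rejecting any under which an Accept and a Reject string meet in one state with the same remainder; add a state when all current targets are rejected. Accepting states are where Accept strings end.
a: 0a undefined. 0a->0: ok.
b: 0b undefined. 0b->0: no, aa/baaba meet in 0. Open state 1: 0b->1.
ba: 1a undefined. 1a->0: no, aa/baaba meet in 0. 1a->1: no, ab/aba meet in 1. Open state 2: 1a->2.
bb: 1b undefined. 1b->0: no, aa/aabba meet in 0. 1b->1: ok.
baa: 2a undefined. 2a->0: ok.
bab: 2b undefined. 2b->0: no, aa/bbaba meet in 0. 2b->1: ok.
All examples now run through 3 states with every (state, symbol) defined. Accept strings end in {0,1}, Reject strings end in {2}; accept={0,1}.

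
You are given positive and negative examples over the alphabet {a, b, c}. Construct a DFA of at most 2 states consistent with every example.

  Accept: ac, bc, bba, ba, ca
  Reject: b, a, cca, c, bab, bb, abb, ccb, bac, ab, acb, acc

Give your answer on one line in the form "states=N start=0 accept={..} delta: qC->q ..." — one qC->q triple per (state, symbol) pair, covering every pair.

states=2 start=0 accept={0} delta: 0a->1 0b->1 0c->1 1a->0 1b->1 1c->0

Fold the examples into a partial DFA from state 0: repeatedly fix the first undefined (state, symbol) met by the shortest-then-alphabetical prefix, trying targets in increasing order and rejecting any under which an Accept and a Reject string meet in one state with the same remainder; add a state when all current targets are rejected. Accepting states are where Accept strings end.
a: 0a undefined. 0a->0: no, ac/c meet in 0 with "c" left. Open state 1: 0a->1.
b: 0b undefined. 0b->0: no, ac/bac meet in 1 with "c" left. 0b->1: ok.
c: 0c undefined. 0c->0: no, ca/b meet in 1. 0c->1: ok.
ab: 1b undefined. 1b->0: no, bba/b meet in 1. 1b->1: ok.
ac: 1c undefined. 1c->0: ok.
ba: 1a undefined. 1a->0: ok.
All examples now run through 2 states with every (state, symbol) defined. Accept strings end in {0}, Reject strings end in {1}; accept={0}.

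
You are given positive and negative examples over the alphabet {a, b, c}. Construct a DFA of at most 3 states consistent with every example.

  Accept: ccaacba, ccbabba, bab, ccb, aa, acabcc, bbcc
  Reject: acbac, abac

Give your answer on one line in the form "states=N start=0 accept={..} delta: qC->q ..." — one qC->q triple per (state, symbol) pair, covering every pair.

states=2 start=0 accept={0} delta: 0a->0 0b->0 0c->1 1a->0 1b->0 1c->0

Grow the machine one transition at a time. Run the examples from 0; the earliest place one falls off (shortest prefix, ties alphabetical) gets sent to the lowest-numbered state that keeps every Accept/Reject pair distinguishable — a pair clashes when both reach the same state with identical unread suffix — and to a fresh state only if none does.
a: 0a undefined. 0a->0: ok.
b: 0b undefined. 0b->0: ok.
c: 0c undefined. 0c->0: no, ccaacba/acbac meet in 0. Open state 1: 0c->1.
cc: 1c undefined. 1c->0: ok.
aca: 1a undefined. 1a->0: ok.
acb: 1b undefined. 1b->0: ok.
All examples now run through 2 states with every (state, symbol) defined. Accept strings end in {0}, Reject strings end in {1}; accept={0}.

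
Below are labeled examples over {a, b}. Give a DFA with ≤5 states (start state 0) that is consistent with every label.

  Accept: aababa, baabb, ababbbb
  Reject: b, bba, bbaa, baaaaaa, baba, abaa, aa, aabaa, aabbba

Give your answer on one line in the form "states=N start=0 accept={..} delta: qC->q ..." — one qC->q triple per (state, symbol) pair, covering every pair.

Fold the examples into a partial DFA from state 0: repeatedly fix the first undefined (state, symbol) met by the shortest-then-alphabetical prefix, trying targets in increasing order and rejecting any under which an Accept and a Reject string meet in one state with the same remainder; add a state when all current targets are rejected. Accepting states are where Accept strings end.
a: 0a undefined. 0a->0: no, aababa/baba meet in 0 with "baba" left. Open state 1: 0a->1.
b: 0b undefined. 0b->0: ok.
aa: 1a undefined. 1a->0: no, aababa/baba meet in 1 with "ba" left. 1a->1: ok.
ab: 1b undefined. 1b->0: no, aababa/bba meet in 1. 1b->1: no, aababa/bba meet in 1. Open state 2: 1b->2.
aba: 2a undefined. 2a->0: no, aababa/bba meet in 1. 2a->1: no, aababa/bba meet in 1. 2a->2: ok.
aabb: 2b undefined. 2b->0: no, aababa/bba meet in 1. 2b->1: no, aababa/bba meet in 1. 2b->2: no, aababa/baba meet in 2. Open state 3: 2b->3.
aabbb: 3b undefined. 3b->0: no, ababbbb/b meet in 0. 3b->1: ok.
aababa: 3a undefined. 3a->0: no, aababa/b meet in 0. 3a->1: no, aababa/bba meet in 1. 3a->2: no, aababa/baba meet in 2. 3a->3: ok.
All examples now run through 4 states with every (state, symbol) defined. Accept strings end in {3}, Reject strings end in {0,1,2}; accept={3}.

states=4 start=0 accept={3} delta: 0a->1 0b->0 1a->1 1b->2 2a->2 2b->3 3a->3 3b->1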